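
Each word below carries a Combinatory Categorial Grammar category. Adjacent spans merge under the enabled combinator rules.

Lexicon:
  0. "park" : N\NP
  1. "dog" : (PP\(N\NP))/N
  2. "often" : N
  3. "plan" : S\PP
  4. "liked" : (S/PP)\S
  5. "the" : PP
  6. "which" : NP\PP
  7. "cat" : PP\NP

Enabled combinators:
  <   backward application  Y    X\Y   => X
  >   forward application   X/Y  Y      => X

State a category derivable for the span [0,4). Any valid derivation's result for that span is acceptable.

[0,8] S   >
  [0,5] S/PP   <
    [0,4] S   <
      [0,3] PP   <
        [0,1] "park" : N\NP
        [1,3] PP\(N\NP)   >
          [1,2] "dog" : (PP\(N\NP))/N
          [2,3] "often" : N
      [3,4] "plan" : S\PP
    [4,5] "liked" : (S/PP)\S
  [5,8] PP   <
    [5,7] NP   <
      [5,6] "the" : PP
      [6,7] "which" : NP\PP
    [7,8] "cat" : PP\NP

S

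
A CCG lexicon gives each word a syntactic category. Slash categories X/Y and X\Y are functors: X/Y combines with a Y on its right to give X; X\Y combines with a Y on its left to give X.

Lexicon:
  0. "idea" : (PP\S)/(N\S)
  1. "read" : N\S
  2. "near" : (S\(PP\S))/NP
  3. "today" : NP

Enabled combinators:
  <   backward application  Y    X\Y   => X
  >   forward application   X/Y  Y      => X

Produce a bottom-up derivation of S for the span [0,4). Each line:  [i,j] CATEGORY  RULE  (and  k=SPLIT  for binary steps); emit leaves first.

[0,1] (PP\S)/(N\S)  lex  "idea"
[1,2] N\S  lex  "read"
[0,2] PP\S  >  k=1
[2,3] (S\(PP\S))/NP  lex  "near"
[3,4] NP  lex  "today"
[2,4] S\(PP\S)  >  k=3
[0,4] S  <  k=2

[0,4] S   <
  [0,2] PP\S   >
    [0,1] "idea" : (PP\S)/(N\S)
    [1,2] "read" : N\S
  [2,4] S\(PP\S)   >
    [2,3] "near" : (S\(PP\S))/NP
    [3,4] "today" : NP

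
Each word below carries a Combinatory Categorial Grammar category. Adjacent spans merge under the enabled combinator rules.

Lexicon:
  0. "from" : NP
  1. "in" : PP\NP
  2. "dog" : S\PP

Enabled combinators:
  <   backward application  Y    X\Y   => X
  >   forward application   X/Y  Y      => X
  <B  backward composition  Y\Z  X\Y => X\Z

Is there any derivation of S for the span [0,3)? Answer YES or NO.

[0,3] S   <
  [0,2] PP   <
    [0,1] "from" : NP
    [1,2] "in" : PP\NP
  [2,3] "dog" : S\PP

YES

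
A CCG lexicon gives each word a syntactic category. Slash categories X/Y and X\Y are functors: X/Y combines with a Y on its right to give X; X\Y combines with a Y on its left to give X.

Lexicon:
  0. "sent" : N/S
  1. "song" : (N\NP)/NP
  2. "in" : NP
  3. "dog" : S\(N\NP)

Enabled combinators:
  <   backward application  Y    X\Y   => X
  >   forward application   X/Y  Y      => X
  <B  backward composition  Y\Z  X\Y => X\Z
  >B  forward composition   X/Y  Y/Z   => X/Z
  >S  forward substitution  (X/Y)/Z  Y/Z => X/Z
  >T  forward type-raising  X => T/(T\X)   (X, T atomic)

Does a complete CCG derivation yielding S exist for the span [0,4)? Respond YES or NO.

N/S (N\NP)/NP NP S\(N\NP)
CKY chart[0,4] = {N, N/(N\N), N/(S\S), NP/(NP\N), PP/(PP\N), S/(S\N)}; S ∉ chart

NO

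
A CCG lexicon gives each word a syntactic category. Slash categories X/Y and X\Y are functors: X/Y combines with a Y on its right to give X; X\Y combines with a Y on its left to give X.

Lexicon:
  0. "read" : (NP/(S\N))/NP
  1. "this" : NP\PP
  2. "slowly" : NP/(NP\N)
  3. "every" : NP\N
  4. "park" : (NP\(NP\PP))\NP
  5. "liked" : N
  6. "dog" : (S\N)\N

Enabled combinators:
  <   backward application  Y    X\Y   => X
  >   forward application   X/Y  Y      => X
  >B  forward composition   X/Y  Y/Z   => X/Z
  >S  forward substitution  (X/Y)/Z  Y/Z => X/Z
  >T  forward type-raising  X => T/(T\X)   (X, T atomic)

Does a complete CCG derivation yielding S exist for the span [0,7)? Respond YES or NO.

(NP/(S\N))/NP NP\PP NP/(NP\N) NP\N (NP\(NP\PP))\NP N (S\N)\N
CKY chart[0,7] = {N/(N\NP), NP, NP/(NP\NP), PP/(PP\NP), S/(S\NP)}; S ∉ chart

NO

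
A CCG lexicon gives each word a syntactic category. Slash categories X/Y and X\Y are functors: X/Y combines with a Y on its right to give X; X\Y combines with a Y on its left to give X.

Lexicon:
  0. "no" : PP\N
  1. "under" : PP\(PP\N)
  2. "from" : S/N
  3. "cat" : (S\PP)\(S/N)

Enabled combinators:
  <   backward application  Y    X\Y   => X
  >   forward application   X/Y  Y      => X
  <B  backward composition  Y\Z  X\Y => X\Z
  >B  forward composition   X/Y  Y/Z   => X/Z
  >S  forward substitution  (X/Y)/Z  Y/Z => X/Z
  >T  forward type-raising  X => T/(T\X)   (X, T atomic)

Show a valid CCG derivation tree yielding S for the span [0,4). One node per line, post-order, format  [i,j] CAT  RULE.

[0,1] PP\N  lex  "no"
[1,2] PP\(PP\N)  lex  "under"
[0,2] PP  <  k=1
[2,3] S/N  lex  "from"
[3,4] (S\PP)\(S/N)  lex  "cat"
[2,4] S\PP  <  k=3
[0,4] S  <  k=2

[0,4] S   <
  [0,2] PP   <
    [0,1] "no" : PP\N
    [1,2] "under" : PP\(PP\N)
  [2,4] S\PP   <
    [2,3] "from" : S/N
    [3,4] "cat" : (S\PP)\(S/N)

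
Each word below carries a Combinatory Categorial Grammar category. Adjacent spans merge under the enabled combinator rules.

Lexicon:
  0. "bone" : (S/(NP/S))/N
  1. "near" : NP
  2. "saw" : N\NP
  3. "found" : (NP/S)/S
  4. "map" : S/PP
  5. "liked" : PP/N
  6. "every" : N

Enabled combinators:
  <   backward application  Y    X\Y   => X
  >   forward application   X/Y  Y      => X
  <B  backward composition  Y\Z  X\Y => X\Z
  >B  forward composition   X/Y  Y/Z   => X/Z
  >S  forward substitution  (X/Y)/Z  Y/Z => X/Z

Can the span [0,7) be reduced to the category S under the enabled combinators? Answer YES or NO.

[0,7] S   >
  [0,3] S/(NP/S)   >
    [0,1] "bone" : (S/(NP/S))/N
    [1,3] N   <
      [1,2] "near" : NP
      [2,3] "saw" : N\NP
  [3,7] NP/S   >
    [3,4] "found" : (NP/S)/S
    [4,7] S   >
      [4,5] "map" : S/PP
      [5,7] PP   >
        [5,6] "liked" : PP/N
        [6,7] "every" : N

YES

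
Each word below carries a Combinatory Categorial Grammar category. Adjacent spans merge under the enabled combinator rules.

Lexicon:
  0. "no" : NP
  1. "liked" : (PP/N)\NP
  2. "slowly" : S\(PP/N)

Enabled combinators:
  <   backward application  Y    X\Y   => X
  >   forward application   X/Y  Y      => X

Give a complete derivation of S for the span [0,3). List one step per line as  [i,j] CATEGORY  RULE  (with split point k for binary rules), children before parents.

[0,1] NP  lex  "no"
[1,2] (PP/N)\NP  lex  "liked"
[0,2] PP/N  <  k=1
[2,3] S\(PP/N)  lex  "slowly"
[0,3] S  <  k=2

[0,3] S   <
  [0,2] PP/N   <
    [0,1] "no" : NP
    [1,2] "liked" : (PP/N)\NP
  [2,3] "slowly" : S\(PP/N)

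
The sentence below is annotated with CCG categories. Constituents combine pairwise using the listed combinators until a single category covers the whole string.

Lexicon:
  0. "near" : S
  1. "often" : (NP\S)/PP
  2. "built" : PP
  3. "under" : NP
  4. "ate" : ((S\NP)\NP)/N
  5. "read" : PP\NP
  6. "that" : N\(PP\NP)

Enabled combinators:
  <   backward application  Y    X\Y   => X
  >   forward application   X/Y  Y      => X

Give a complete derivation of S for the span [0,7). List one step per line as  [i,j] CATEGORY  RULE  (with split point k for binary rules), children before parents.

[0,7] S   <
  [0,3] NP   <
    [0,1] "near" : S
    [1,3] NP\S   >
      [1,2] "often" : (NP\S)/PP
      [2,3] "built" : PP
  [3,7] S\NP   <
    [3,4] "under" : NP
    [4,7] (S\NP)\NP   >
      [4,5] "ate" : ((S\NP)\NP)/N
      [5,7] N   <
        [5,6] "read" : PP\NP
        [6,7] "that" : N\(PP\NP)

[0,1] S  lex  "near"
[1,2] (NP\S)/PP  lex  "often"
[2,3] PP  lex  "built"
[1,3] NP\S  >  k=2
[0,3] NP  <  k=1
[3,4] NP  lex  "under"
[4,5] ((S\NP)\NP)/N  lex  "ate"
[5,6] PP\NP  lex  "read"
[6,7] N\(PP\NP)  lex  "that"
[5,7] N  <  k=6
[4,7] (S\NP)\NP  >  k=5
[3,7] S\NP  <  k=4
[0,7] S  <  k=3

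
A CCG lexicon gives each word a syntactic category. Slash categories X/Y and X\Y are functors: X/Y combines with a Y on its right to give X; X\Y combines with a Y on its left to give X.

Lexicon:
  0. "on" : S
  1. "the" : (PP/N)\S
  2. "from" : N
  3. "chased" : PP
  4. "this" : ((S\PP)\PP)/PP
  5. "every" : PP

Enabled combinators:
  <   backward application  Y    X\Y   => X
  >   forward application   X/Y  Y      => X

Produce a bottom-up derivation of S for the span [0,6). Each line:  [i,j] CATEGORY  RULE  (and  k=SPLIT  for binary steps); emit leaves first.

[0,1] S  lex  "on"
[1,2] (PP/N)\S  lex  "the"
[0,2] PP/N  <  k=1
[2,3] N  lex  "from"
[0,3] PP  >  k=2
[3,4] PP  lex  "chased"
[4,5] ((S\PP)\PP)/PP  lex  "this"
[5,6] PP  lex  "every"
[4,6] (S\PP)\PP  >  k=5
[3,6] S\PP  <  k=4
[0,6] S  <  k=3

[0,6] S   <
  [0,3] PP   >
    [0,2] PP/N   <
      [0,1] "on" : S
      [1,2] "the" : (PP/N)\S
    [2,3] "from" : N
  [3,6] S\PP   <
    [3,4] "chased" : PP
    [4,6] (S\PP)\PP   >
      [4,5] "this" : ((S\PP)\PP)/PP
      [5,6] "every" : PP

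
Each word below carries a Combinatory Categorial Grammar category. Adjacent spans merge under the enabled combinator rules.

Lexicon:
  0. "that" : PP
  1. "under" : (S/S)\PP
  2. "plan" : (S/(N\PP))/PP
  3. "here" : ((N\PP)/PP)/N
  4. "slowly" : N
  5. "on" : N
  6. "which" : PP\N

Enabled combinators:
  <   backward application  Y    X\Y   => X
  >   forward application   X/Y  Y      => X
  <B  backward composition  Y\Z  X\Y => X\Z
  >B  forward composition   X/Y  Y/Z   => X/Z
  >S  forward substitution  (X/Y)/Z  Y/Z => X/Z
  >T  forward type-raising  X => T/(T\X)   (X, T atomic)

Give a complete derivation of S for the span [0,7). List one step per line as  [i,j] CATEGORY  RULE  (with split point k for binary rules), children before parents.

[0,1] PP  lex  "that"
[1,2] (S/S)\PP  lex  "under"
[0,2] S/S  <  k=1
[2,3] (S/(N\PP))/PP  lex  "plan"
[3,4] ((N\PP)/PP)/N  lex  "here"
[4,5] N  lex  "slowly"
[3,5] (N\PP)/PP  >  k=4
[2,5] S/PP  >S  k=3
[0,5] S/PP  >B  k=2
[5,6] N  lex  "on"
[5,6] PP/(PP\N)  >T
[6,7] PP\N  lex  "which"
[5,7] PP  >  k=6
[0,7] S  >  k=5

[0,7] S   >
  [0,5] S/PP   >B
    [0,2] S/S   <
      [0,1] "that" : PP
      [1,2] "under" : (S/S)\PP
    [2,5] S/PP   >S
      [2,3] "plan" : (S/(N\PP))/PP
      [3,5] (N\PP)/PP   >
        [3,4] "here" : ((N\PP)/PP)/N
        [4,5] "slowly" : N
  [5,7] PP   >
    [5,6] PP/(PP\N)   >T
      [5,6] "on" : N
    [6,7] "which" : PP\N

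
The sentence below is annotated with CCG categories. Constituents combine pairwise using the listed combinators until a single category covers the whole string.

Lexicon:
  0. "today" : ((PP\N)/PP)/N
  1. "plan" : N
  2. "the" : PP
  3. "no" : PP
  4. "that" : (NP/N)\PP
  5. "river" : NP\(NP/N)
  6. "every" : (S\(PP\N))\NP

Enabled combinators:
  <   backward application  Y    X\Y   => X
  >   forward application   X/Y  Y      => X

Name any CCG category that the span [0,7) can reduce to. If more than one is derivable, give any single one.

S

[0,7] S   <
  [0,3] PP\N   >
    [0,2] (PP\N)/PP   >
      [0,1] "today" : ((PP\N)/PP)/N
      [1,2] "plan" : N
    [2,3] "the" : PP
  [3,7] S\(PP\N)   <
    [3,6] NP   <
      [3,5] NP/N   <
        [3,4] "no" : PP
        [4,5] "that" : (NP/N)\PP
      [5,6] "river" : NP\(NP/N)
    [6,7] "every" : (S\(PP\N))\NP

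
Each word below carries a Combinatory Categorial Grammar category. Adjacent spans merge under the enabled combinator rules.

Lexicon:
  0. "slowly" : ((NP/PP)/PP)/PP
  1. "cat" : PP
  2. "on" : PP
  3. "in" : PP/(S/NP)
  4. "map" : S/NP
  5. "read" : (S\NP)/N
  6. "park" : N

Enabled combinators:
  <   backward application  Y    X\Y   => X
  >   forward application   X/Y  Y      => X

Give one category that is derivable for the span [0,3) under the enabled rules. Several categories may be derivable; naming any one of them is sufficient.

[0,7] S   <
  [0,5] NP   >
    [0,3] NP/PP   >
      [0,2] (NP/PP)/PP   >
        [0,1] "slowly" : ((NP/PP)/PP)/PP
        [1,2] "cat" : PP
      [2,3] "on" : PP
    [3,5] PP   >
      [3,4] "in" : PP/(S/NP)
      [4,5] "map" : S/NP
  [5,7] S\NP   >
    [5,6] "read" : (S\NP)/N
    [6,7] "park" : N

NP/PP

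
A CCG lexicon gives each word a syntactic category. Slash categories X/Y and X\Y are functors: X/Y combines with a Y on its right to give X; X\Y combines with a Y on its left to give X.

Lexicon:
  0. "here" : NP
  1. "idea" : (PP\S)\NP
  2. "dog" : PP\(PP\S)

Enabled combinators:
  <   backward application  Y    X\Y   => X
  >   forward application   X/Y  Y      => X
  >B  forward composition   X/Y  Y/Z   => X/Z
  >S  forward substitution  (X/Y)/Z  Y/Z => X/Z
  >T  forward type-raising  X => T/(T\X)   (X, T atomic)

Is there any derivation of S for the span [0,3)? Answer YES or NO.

NP (PP\S)\NP PP\(PP\S)
CKY chart[0,3] = {N/(N\PP), NP/(NP\PP), PP, PP/(PP\PP), S/(S\PP)}; S ∉ chart

NO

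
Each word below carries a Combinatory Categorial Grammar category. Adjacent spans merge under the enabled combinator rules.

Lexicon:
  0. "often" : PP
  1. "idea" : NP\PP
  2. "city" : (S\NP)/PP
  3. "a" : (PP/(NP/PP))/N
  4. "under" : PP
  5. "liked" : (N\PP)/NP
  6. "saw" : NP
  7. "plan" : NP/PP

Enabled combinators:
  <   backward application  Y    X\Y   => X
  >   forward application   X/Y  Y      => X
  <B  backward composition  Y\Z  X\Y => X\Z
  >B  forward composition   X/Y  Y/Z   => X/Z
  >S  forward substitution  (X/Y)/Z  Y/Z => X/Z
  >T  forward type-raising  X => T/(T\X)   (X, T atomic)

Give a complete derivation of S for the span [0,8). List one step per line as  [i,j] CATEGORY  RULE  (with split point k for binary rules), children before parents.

[0,1] PP  lex  "often"
[1,2] NP\PP  lex  "idea"
[0,2] NP  <  k=1
[2,3] (S\NP)/PP  lex  "city"
[3,4] (PP/(NP/PP))/N  lex  "a"
[4,5] PP  lex  "under"
[5,6] (N\PP)/NP  lex  "liked"
[6,7] NP  lex  "saw"
[5,7] N\PP  >  k=6
[4,7] N  <  k=5
[3,7] PP/(NP/PP)  >  k=4
[7,8] NP/PP  lex  "plan"
[3,8] PP  >  k=7
[2,8] S\NP  >  k=3
[0,8] S  <  k=2

[0,8] S   <
  [0,2] NP   <
    [0,1] "often" : PP
    [1,2] "idea" : NP\PP
  [2,8] S\NP   >
    [2,3] "city" : (S\NP)/PP
    [3,8] PP   >
      [3,7] PP/(NP/PP)   >
        [3,4] "a" : (PP/(NP/PP))/N
        [4,7] N   <
          [4,5] "under" : PP
          [5,7] N\PP   >
            [5,6] "liked" : (N\PP)/NP
            [6,7] "saw" : NP
      [7,8] "plan" : NP/PP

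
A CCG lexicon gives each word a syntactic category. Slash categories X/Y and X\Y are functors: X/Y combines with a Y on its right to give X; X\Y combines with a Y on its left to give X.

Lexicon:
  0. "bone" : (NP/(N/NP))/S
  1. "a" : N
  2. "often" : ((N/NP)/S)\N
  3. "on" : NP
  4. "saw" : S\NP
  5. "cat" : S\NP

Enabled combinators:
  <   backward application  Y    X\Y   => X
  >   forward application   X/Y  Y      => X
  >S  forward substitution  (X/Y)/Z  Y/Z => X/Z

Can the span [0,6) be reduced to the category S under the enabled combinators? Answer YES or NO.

[0,6] S   <
  [0,5] NP   >
    [0,3] NP/S   >S
      [0,1] "bone" : (NP/(N/NP))/S
      [1,3] (N/NP)/S   <
        [1,2] "a" : N
        [2,3] "often" : ((N/NP)/S)\N
    [3,5] S   <
      [3,4] "on" : NP
      [4,5] "saw" : S\NP
  [5,6] "cat" : S\NP

YES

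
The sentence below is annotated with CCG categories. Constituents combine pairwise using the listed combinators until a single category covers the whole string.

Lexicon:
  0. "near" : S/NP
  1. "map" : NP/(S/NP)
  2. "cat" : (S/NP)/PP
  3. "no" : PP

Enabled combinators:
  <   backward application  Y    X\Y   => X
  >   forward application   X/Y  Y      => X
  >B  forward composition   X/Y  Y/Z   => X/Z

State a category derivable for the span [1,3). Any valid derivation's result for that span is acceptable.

NP/PP

[0,4] S   >
  [0,1] "near" : S/NP
  [1,4] NP   >
    [1,3] NP/PP   >B
      [1,2] "map" : NP/(S/NP)
      [2,3] "cat" : (S/NP)/PP
    [3,4] "no" : PP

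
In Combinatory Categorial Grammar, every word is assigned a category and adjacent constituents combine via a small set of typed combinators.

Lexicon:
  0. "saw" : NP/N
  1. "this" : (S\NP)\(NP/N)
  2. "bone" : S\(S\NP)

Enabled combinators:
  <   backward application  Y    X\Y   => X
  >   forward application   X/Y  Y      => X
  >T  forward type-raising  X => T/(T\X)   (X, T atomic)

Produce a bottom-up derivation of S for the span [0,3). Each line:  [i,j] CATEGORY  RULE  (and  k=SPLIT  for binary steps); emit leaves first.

[0,3] S   <
  [0,2] S\NP   <
    [0,1] "saw" : NP/N
    [1,2] "this" : (S\NP)\(NP/N)
  [2,3] "bone" : S\(S\NP)

[0,1] NP/N  lex  "saw"
[1,2] (S\NP)\(NP/N)  lex  "this"
[0,2] S\NP  <  k=1
[2,3] S\(S\NP)  lex  "bone"
[0,3] S  <  k=2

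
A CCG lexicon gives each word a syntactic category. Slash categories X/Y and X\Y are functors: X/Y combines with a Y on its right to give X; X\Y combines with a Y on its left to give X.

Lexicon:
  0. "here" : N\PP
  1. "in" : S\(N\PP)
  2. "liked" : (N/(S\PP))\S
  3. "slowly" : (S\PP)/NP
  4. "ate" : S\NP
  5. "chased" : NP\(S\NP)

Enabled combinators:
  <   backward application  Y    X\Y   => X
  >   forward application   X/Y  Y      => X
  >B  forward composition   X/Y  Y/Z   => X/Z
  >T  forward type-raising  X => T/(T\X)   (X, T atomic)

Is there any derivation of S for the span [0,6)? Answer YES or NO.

N\PP S\(N\PP) (N/(S\PP))\S (S\PP)/NP S\NP NP\(S\NP)
CKY chart[0,6] = {N, N/(NP\NP), N/(N\N), NP/(NP\N), PP/(PP\N), S/(S\N)}; S ∉ chart

NO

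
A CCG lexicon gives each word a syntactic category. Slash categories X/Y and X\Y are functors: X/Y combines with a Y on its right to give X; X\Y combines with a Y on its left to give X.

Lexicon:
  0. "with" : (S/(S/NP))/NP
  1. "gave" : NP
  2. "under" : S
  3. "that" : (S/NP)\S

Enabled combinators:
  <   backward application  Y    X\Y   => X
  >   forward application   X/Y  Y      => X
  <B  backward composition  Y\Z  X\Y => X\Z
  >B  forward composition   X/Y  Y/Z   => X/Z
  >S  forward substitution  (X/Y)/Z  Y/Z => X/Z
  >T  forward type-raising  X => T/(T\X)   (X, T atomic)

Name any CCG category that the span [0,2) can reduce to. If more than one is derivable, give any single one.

[0,4] S   >
  [0,2] S/(S/NP)   >
    [0,1] "with" : (S/(S/NP))/NP
    [1,2] "gave" : NP
  [2,4] S/NP   <
    [2,3] "under" : S
    [3,4] "that" : (S/NP)\S

S/(S/NP)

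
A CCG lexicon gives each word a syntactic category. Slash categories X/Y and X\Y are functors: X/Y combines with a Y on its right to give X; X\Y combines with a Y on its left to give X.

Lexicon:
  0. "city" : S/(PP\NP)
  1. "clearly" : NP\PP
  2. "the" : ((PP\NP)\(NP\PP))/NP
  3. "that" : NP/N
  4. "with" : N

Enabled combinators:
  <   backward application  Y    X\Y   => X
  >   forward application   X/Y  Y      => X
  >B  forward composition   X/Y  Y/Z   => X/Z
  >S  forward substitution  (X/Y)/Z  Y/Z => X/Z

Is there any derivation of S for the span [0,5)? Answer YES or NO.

YES

[0,5] S   >
  [0,1] "city" : S/(PP\NP)
  [1,5] PP\NP   <
    [1,2] "clearly" : NP\PP
    [2,5] (PP\NP)\(NP\PP)   >
      [2,3] "the" : ((PP\NP)\(NP\PP))/NP
      [3,5] NP   >
        [3,4] "that" : NP/N
        [4,5] "with" : N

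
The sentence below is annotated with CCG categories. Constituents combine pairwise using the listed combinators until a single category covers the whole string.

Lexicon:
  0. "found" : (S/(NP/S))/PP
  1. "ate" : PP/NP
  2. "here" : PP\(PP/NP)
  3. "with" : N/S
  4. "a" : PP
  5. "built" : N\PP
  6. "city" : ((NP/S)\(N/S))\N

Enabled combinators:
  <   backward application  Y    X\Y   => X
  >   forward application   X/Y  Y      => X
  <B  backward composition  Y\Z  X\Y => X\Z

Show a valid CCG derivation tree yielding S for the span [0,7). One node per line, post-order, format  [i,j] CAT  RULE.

[0,7] S   >
  [0,3] S/(NP/S)   >
    [0,1] "found" : (S/(NP/S))/PP
    [1,3] PP   <
      [1,2] "ate" : PP/NP
      [2,3] "here" : PP\(PP/NP)
  [3,7] NP/S   <
    [3,4] "with" : N/S
    [4,7] (NP/S)\(N/S)   <
      [4,6] N   <
        [4,5] "a" : PP
        [5,6] "built" : N\PP
      [6,7] "city" : ((NP/S)\(N/S))\N

[0,1] (S/(NP/S))/PP  lex  "found"
[1,2] PP/NP  lex  "ate"
[2,3] PP\(PP/NP)  lex  "here"
[1,3] PP  <  k=2
[0,3] S/(NP/S)  >  k=1
[3,4] N/S  lex  "with"
[4,5] PP  lex  "a"
[5,6] N\PP  lex  "built"
[4,6] N  <  k=5
[6,7] ((NP/S)\(N/S))\N  lex  "city"
[4,7] (NP/S)\(N/S)  <  k=6
[3,7] NP/S  <  k=4
[0,7] S  >  k=3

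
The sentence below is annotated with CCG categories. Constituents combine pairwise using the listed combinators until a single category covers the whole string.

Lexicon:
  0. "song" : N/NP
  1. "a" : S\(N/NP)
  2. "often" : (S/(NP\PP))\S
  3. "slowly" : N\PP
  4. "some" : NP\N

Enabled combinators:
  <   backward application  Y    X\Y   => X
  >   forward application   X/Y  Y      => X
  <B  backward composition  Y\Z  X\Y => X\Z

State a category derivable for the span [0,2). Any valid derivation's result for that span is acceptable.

S

[0,5] S   >
  [0,3] S/(NP\PP)   <
    [0,2] S   <
      [0,1] "song" : N/NP
      [1,2] "a" : S\(N/NP)
    [2,3] "often" : (S/(NP\PP))\S
  [3,5] NP\PP   <B
    [3,4] "slowly" : N\PP
    [4,5] "some" : NP\N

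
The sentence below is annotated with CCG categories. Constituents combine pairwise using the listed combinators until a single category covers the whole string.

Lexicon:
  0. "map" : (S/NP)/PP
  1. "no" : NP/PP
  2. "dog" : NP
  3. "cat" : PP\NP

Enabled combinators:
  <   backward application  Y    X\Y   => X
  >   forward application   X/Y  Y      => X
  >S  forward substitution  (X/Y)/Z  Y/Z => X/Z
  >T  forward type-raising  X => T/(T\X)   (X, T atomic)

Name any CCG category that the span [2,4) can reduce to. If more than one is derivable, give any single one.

[0,4] S   >
  [0,2] S/PP   >S
    [0,1] "map" : (S/NP)/PP
    [1,2] "no" : NP/PP
  [2,4] PP   <
    [2,3] "dog" : NP
    [3,4] "cat" : PP\NP

PP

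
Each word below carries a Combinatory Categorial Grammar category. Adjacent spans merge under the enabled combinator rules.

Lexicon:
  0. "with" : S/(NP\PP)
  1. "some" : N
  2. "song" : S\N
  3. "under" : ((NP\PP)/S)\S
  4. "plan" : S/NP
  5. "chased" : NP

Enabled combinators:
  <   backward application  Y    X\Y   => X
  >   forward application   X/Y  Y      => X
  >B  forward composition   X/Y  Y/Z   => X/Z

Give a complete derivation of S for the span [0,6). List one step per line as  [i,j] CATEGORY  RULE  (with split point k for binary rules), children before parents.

[0,6] S   >
  [0,1] "with" : S/(NP\PP)
  [1,6] NP\PP   >
    [1,4] (NP\PP)/S   <
      [1,3] S   <
        [1,2] "some" : N
        [2,3] "song" : S\N
      [3,4] "under" : ((NP\PP)/S)\S
    [4,6] S   >
      [4,5] "plan" : S/NP
      [5,6] "chased" : NP

[0,1] S/(NP\PP)  lex  "with"
[1,2] N  lex  "some"
[2,3] S\N  lex  "song"
[1,3] S  <  k=2
[3,4] ((NP\PP)/S)\S  lex  "under"
[1,4] (NP\PP)/S  <  k=3
[4,5] S/NP  lex  "plan"
[5,6] NP  lex  "chased"
[4,6] S  >  k=5
[1,6] NP\PP  >  k=4
[0,6] S  >  k=1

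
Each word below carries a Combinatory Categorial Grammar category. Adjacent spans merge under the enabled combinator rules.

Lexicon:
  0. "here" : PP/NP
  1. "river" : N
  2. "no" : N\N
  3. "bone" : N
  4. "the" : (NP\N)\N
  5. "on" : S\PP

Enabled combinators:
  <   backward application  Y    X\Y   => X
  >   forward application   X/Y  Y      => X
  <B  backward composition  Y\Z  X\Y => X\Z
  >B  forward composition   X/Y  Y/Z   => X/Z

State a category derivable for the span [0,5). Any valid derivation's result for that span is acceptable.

PP

[0,6] S   <
  [0,5] PP   >
    [0,1] "here" : PP/NP
    [1,5] NP   <
      [1,2] "river" : N
      [2,5] NP\N   <B
        [2,3] "no" : N\N
        [3,5] NP\N   <
          [3,4] "bone" : N
          [4,5] "the" : (NP\N)\N
  [5,6] "on" : S\PP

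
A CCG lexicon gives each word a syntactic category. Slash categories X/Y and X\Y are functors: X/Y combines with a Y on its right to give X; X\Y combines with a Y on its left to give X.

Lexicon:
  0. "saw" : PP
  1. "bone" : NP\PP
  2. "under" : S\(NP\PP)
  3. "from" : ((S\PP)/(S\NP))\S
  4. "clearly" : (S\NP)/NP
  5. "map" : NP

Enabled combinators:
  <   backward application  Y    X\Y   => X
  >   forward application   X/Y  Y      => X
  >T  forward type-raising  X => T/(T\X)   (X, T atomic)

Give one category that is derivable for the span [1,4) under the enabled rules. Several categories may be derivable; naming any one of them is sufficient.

[0,6] S   <
  [0,1] "saw" : PP
  [1,6] S\PP   >
    [1,4] (S\PP)/(S\NP)   <
      [1,3] S   <
        [1,2] "bone" : NP\PP
        [2,3] "under" : S\(NP\PP)
      [3,4] "from" : ((S\PP)/(S\NP))\S
    [4,6] S\NP   >
      [4,5] "clearly" : (S\NP)/NP
      [5,6] "map" : NP

(S\PP)/(S\NP)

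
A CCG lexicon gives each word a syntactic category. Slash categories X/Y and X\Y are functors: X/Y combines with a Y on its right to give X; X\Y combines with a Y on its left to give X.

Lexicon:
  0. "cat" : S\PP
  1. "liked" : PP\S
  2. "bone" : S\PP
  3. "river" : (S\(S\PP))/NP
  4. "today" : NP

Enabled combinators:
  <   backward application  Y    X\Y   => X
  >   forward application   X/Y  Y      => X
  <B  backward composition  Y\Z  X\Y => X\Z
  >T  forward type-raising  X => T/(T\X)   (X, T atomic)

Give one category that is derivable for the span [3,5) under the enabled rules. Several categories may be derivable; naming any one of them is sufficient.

S\(S\PP)

[0,5] S   <
  [0,3] S\PP   <B
    [0,1] "cat" : S\PP
    [1,3] S\S   <B
      [1,2] "liked" : PP\S
      [2,3] "bone" : S\PP
  [3,5] S\(S\PP)   >
    [3,4] "river" : (S\(S\PP))/NP
    [4,5] "today" : NP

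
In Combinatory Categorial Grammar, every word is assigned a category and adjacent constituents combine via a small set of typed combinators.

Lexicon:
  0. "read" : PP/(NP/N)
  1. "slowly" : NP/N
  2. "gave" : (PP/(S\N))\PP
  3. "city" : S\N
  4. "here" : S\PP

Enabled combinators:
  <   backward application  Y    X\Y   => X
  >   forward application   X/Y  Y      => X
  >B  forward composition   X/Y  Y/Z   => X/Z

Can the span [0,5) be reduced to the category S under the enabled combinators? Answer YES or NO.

[0,5] S   <
  [0,4] PP   >
    [0,3] PP/(S\N)   <
      [0,2] PP   >
        [0,1] "read" : PP/(NP/N)
        [1,2] "slowly" : NP/N
      [2,3] "gave" : (PP/(S\N))\PP
    [3,4] "city" : S\N
  [4,5] "here" : S\PP

YES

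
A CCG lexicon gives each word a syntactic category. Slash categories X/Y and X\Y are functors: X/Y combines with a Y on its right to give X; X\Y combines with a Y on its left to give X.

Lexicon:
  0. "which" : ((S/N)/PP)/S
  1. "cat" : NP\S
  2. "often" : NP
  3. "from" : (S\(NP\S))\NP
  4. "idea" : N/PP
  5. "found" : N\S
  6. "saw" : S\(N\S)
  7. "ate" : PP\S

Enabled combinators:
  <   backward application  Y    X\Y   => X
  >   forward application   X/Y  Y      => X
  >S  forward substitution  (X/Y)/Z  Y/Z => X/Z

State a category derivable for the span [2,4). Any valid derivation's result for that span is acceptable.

[0,8] S   >
  [0,5] S/PP   >S
    [0,4] (S/N)/PP   >
      [0,1] "which" : ((S/N)/PP)/S
      [1,4] S   <
        [1,2] "cat" : NP\S
        [2,4] S\(NP\S)   <
          [2,3] "often" : NP
          [3,4] "from" : (S\(NP\S))\NP
    [4,5] "idea" : N/PP
  [5,8] PP   <
    [5,7] S   <
      [5,6] "found" : N\S
      [6,7] "saw" : S\(N\S)
    [7,8] "ate" : PP\S

S\(NP\S)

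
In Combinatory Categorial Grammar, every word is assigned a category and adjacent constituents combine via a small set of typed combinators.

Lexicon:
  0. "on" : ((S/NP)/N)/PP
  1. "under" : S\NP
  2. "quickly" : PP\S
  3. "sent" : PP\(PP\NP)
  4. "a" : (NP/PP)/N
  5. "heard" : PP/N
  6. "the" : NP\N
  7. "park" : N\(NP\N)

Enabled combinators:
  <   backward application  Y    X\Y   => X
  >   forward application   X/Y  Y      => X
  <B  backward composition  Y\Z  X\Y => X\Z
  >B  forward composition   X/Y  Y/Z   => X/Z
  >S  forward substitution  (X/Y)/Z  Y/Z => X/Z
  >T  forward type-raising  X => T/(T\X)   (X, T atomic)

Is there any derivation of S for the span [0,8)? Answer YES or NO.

YES

[0,8] S   >
  [0,6] S/N   >S
    [0,4] (S/NP)/N   >
      [0,1] "on" : ((S/NP)/N)/PP
      [1,4] PP   <
        [1,3] PP\NP   <B
          [1,2] "under" : S\NP
          [2,3] "quickly" : PP\S
        [3,4] "sent" : PP\(PP\NP)
    [4,6] NP/N   >S
      [4,5] "a" : (NP/PP)/N
      [5,6] "heard" : PP/N
  [6,8] N   <
    [6,7] "the" : NP\N
    [7,8] "park" : N\(NP\N)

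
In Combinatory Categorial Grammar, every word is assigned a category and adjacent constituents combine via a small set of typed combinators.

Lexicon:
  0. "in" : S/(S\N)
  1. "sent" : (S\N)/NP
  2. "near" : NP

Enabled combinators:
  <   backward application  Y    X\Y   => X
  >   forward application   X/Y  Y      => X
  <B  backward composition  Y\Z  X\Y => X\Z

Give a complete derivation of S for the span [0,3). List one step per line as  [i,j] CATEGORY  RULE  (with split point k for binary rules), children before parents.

[0,3] S   >
  [0,1] "in" : S/(S\N)
  [1,3] S\N   >
    [1,2] "sent" : (S\N)/NP
    [2,3] "near" : NP

[0,1] S/(S\N)  lex  "in"
[1,2] (S\N)/NP  lex  "sent"
[2,3] NP  lex  "near"
[1,3] S\N  >  k=2
[0,3] S  >  k=1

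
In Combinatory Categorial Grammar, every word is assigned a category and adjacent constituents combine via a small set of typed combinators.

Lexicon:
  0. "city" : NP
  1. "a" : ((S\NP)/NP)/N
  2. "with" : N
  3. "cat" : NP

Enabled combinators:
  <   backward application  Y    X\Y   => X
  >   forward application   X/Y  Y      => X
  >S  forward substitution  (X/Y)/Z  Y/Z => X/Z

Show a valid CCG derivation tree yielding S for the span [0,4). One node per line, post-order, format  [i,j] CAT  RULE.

[0,4] S   <
  [0,1] "city" : NP
  [1,4] S\NP   >
    [1,3] (S\NP)/NP   >
      [1,2] "a" : ((S\NP)/NP)/N
      [2,3] "with" : N
    [3,4] "cat" : NP

[0,1] NP  lex  "city"
[1,2] ((S\NP)/NP)/N  lex  "a"
[2,3] N  lex  "with"
[1,3] (S\NP)/NP  >  k=2
[3,4] NP  lex  "cat"
[1,4] S\NP  >  k=3
[0,4] S  <  k=1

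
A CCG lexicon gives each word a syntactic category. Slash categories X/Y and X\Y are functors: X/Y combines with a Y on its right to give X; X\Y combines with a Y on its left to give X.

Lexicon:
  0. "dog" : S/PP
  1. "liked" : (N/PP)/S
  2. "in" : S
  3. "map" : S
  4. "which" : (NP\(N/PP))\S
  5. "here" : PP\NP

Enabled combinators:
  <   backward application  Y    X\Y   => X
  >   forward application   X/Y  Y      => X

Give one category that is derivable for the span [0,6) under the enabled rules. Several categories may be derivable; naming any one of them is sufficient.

[0,6] S   >
  [0,1] "dog" : S/PP
  [1,6] PP   <
    [1,5] NP   <
      [1,3] N/PP   >
        [1,2] "liked" : (N/PP)/S
        [2,3] "in" : S
      [3,5] NP\(N/PP)   <
        [3,4] "map" : S
        [4,5] "which" : (NP\(N/PP))\S
    [5,6] "here" : PP\NP

S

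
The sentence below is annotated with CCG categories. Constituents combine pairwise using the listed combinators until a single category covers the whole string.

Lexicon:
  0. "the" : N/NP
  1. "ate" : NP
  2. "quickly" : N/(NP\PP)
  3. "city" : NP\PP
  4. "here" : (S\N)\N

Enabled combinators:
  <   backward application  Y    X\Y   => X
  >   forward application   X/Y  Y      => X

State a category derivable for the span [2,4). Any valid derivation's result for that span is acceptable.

[0,5] S   <
  [0,2] N   >
    [0,1] "the" : N/NP
    [1,2] "ate" : NP
  [2,5] S\N   <
    [2,4] N   >
      [2,3] "quickly" : N/(NP\PP)
      [3,4] "city" : NP\PP
    [4,5] "here" : (S\N)\N

N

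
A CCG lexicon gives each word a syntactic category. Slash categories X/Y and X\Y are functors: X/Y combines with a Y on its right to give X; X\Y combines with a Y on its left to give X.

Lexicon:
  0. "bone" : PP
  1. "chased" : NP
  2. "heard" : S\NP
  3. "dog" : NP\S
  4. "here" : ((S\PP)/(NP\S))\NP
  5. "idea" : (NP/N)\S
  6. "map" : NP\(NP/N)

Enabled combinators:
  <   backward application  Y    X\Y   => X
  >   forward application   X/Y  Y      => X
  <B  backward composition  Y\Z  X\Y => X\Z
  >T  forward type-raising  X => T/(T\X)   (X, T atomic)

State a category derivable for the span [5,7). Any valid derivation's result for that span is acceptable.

NP\S

[0,7] S   <
  [0,1] "bone" : PP
  [1,7] S\PP   >
    [1,5] (S\PP)/(NP\S)   <
      [1,4] NP   <
        [1,3] S   >
          [1,2] S/(S\NP)   >T
            [1,2] "chased" : NP
          [2,3] "heard" : S\NP
        [3,4] "dog" : NP\S
      [4,5] "here" : ((S\PP)/(NP\S))\NP
    [5,7] NP\S   <B
      [5,6] "idea" : (NP/N)\S
      [6,7] "map" : NP\(NP/N)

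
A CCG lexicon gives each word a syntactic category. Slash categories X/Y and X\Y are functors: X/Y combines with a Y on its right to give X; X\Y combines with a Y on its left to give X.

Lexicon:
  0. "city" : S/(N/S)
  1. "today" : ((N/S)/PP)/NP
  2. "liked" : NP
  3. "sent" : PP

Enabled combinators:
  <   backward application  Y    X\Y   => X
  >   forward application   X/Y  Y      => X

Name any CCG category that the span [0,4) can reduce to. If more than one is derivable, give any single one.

[0,4] S   >
  [0,1] "city" : S/(N/S)
  [1,4] N/S   >
    [1,3] (N/S)/PP   >
      [1,2] "today" : ((N/S)/PP)/NP
      [2,3] "liked" : NP
    [3,4] "sent" : PP

S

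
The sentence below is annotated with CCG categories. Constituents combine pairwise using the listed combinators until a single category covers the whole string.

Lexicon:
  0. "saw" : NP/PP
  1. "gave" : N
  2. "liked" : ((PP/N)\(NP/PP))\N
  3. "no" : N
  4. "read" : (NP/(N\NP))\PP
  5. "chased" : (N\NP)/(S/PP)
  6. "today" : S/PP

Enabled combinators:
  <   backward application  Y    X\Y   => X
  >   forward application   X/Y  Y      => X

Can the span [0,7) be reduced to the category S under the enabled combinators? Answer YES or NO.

NO

NP/PP N ((PP/N)\(NP/PP))\N N (NP/(N\NP))\PP (N\NP)/(S/PP) S/PP
CKY chart[0,7] = {NP}; S ∉ chart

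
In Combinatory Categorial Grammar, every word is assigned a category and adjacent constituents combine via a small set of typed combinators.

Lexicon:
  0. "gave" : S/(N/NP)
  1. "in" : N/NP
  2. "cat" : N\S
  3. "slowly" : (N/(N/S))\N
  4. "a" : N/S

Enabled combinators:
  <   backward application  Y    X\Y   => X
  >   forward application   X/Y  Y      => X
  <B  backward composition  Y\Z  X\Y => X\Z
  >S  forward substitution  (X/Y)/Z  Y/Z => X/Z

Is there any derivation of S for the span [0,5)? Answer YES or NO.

S/(N/NP) N/NP N\S (N/(N/S))\N N/S
CKY chart[0,5] = {N}; S ∉ chart

NO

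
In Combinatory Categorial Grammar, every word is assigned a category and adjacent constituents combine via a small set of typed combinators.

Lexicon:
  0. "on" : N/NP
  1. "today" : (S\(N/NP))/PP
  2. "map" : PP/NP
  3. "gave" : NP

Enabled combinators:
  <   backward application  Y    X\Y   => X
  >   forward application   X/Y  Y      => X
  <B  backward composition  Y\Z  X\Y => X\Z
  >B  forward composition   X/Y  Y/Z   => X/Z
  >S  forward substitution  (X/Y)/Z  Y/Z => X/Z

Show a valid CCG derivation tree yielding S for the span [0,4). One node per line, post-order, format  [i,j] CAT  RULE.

[0,4] S   <
  [0,1] "on" : N/NP
  [1,4] S\(N/NP)   >
    [1,2] "today" : (S\(N/NP))/PP
    [2,4] PP   >
      [2,3] "map" : PP/NP
      [3,4] "gave" : NP

[0,1] N/NP  lex  "on"
[1,2] (S\(N/NP))/PP  lex  "today"
[2,3] PP/NP  lex  "map"
[3,4] NP  lex  "gave"
[2,4] PP  >  k=3
[1,4] S\(N/NP)  >  k=2
[0,4] S  <  k=1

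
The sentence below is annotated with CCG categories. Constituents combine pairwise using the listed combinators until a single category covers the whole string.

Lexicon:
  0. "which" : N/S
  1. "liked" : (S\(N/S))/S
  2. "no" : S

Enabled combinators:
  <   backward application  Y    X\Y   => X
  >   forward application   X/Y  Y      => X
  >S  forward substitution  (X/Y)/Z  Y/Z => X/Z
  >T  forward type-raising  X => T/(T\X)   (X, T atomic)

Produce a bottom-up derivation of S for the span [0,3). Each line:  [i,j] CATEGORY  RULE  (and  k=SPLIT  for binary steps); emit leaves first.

[0,1] N/S  lex  "which"
[1,2] (S\(N/S))/S  lex  "liked"
[2,3] S  lex  "no"
[1,3] S\(N/S)  >  k=2
[0,3] S  <  k=1

[0,3] S   <
  [0,1] "which" : N/S
  [1,3] S\(N/S)   >
    [1,2] "liked" : (S\(N/S))/S
    [2,3] "no" : S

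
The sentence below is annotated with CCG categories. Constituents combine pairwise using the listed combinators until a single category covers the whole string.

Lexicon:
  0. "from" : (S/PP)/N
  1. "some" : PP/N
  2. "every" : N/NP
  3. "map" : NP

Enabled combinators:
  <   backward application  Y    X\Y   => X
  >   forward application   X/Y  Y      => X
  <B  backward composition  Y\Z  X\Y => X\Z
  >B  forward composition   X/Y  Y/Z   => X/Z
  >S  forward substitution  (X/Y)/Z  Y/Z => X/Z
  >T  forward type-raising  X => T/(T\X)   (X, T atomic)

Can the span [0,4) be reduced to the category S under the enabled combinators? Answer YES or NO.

YES

[0,4] S   >
  [0,2] S/N   >S
    [0,1] "from" : (S/PP)/N
    [1,2] "some" : PP/N
  [2,4] N   >
    [2,3] "every" : N/NP
    [3,4] "map" : NP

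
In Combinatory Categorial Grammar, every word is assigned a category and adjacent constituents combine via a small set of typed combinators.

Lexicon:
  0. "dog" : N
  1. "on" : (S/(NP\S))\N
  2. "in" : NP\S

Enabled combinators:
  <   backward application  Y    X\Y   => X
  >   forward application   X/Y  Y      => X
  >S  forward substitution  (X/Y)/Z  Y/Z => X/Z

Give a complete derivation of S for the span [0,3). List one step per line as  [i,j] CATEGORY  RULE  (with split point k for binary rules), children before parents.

[0,1] N  lex  "dog"
[1,2] (S/(NP\S))\N  lex  "on"
[0,2] S/(NP\S)  <  k=1
[2,3] NP\S  lex  "in"
[0,3] S  >  k=2

[0,3] S   >
  [0,2] S/(NP\S)   <
    [0,1] "dog" : N
    [1,2] "on" : (S/(NP\S))\N
  [2,3] "in" : NP\S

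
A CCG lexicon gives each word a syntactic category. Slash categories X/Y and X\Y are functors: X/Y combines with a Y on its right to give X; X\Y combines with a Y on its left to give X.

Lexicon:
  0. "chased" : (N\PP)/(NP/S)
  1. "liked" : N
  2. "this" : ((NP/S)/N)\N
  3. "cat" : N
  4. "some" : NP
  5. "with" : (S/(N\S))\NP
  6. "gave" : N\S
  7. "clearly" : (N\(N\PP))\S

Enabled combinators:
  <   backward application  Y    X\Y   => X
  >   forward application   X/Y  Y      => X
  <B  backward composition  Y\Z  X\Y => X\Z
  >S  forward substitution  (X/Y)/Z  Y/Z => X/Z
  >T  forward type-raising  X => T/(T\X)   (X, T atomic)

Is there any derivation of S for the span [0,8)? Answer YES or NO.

NO

(N\PP)/(NP/S) N ((NP/S)/N)\N N NP (S/(N\S))\NP N\S (N\(N\PP))\S
CKY chart[0,8] = {N, N/(N\N), NP/(NP\N), PP/(PP\N), S/(S\N)}; S ∉ chart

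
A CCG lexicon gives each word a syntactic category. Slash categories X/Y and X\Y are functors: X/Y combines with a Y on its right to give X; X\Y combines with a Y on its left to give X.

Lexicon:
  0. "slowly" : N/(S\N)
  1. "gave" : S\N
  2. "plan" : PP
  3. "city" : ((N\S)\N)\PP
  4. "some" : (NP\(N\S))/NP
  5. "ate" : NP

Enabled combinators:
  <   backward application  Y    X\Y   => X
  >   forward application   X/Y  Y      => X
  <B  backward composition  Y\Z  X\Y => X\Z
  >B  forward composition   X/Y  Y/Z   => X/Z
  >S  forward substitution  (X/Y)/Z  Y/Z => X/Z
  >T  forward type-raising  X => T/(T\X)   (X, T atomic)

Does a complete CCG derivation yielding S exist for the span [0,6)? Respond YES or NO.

N/(S\N) S\N PP ((N\S)\N)\PP (NP\(N\S))/NP NP
CKY chart[0,6] = {N/(N\NP), NP, NP/(NP\NP), PP/(PP\NP), S/(S\NP)}; S ∉ chart

NO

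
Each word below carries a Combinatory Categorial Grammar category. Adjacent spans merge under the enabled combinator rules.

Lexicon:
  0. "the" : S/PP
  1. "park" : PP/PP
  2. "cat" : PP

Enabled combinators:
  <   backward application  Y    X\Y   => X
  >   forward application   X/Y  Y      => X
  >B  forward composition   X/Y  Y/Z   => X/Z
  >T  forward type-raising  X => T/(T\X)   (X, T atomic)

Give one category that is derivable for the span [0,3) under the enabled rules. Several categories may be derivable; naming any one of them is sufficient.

S

[0,3] S   >
  [0,2] S/PP   >B
    [0,1] "the" : S/PP
    [1,2] "park" : PP/PP
  [2,3] "cat" : PP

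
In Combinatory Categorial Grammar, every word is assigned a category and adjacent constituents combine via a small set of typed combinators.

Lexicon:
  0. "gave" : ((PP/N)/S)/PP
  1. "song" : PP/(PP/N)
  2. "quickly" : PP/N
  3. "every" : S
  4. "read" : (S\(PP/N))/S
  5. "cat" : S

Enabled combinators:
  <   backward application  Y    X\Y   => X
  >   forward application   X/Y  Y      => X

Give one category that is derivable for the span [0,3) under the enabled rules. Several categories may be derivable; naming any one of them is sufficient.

[0,6] S   <
  [0,4] PP/N   >
    [0,3] (PP/N)/S   >
      [0,1] "gave" : ((PP/N)/S)/PP
      [1,3] PP   >
        [1,2] "song" : PP/(PP/N)
        [2,3] "quickly" : PP/N
    [3,4] "every" : S
  [4,6] S\(PP/N)   >
    [4,5] "read" : (S\(PP/N))/S
    [5,6] "cat" : S

(PP/N)/S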